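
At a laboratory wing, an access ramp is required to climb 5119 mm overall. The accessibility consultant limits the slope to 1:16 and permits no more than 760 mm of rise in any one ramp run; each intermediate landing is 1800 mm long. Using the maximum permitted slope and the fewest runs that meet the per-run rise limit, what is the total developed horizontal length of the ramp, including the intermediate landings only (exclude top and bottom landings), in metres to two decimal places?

92.70 m

⌈5119/760⌉ = 7 ramp runs. That means 6 intermediate landings.
Horizontal run for 5119 mm of rise at 1:16 is 5119 × 16 = 81904 mm.
6 intermediate landings contribute 6 × 1800 = 10800 mm.
Total developed length = 81904 + 10800 = 92704 mm.
= 92.70 m.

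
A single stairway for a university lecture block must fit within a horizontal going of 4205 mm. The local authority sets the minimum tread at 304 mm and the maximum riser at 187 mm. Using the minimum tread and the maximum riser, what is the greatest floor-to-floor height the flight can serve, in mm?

2618 mm

4205 / 304 = 13.83, so 13 treads fit.
Risers = treads + 1 = 14.
Maximum height = 14 × 187 = 2618 mm.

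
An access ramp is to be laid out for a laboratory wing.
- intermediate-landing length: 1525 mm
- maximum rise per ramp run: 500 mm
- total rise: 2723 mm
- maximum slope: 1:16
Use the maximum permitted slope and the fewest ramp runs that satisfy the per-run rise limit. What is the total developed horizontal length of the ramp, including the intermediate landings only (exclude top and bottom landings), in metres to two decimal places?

51.19 m

2723 / 500 = 5.446 → round up to 6 ramp runs. That means 5 intermediate landings.
Ramp run (horizontal) at 1:16: 2723 × 16 = 43568 mm.
5 intermediate landings contribute 5 × 1525 = 7625 mm.
Total developed length = 43568 + 7625 = 51193 mm.
= 51.19 m.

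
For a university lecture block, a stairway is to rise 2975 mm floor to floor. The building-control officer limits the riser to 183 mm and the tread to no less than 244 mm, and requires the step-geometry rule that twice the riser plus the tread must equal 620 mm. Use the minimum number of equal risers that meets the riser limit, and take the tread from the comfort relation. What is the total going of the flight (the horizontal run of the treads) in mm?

2975 / 183 = 16.26, so 17 risers are needed.
R = 2975 ÷ 17 = 175 mm.
Tread T = 620 − 2 × 175 = 270 mm (≥ 244 mm).
Going = (17 − 1) × 270 = 4320 mm.

4320 mm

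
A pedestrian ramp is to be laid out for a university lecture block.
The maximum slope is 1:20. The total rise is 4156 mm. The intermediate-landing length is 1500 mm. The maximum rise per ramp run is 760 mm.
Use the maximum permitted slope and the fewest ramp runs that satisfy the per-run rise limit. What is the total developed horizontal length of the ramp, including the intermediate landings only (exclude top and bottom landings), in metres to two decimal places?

90.62 m

⌈4156/760⌉ = 6 ramp runs. That means 5 intermediate landings.
Horizontal run for 4156 mm of rise at 1:20 is 4156 × 20 = 83120 mm.
5 intermediate landings contribute 5 × 1500 = 7500 mm.
Total developed length = 83120 + 7500 = 90620 mm.
= 90.62 m.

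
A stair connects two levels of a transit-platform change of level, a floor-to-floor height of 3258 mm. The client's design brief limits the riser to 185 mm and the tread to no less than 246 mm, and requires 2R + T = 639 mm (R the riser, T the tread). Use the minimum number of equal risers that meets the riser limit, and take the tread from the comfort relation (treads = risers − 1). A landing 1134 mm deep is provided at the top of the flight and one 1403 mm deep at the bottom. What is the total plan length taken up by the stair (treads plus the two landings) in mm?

3258 / 185 = 17.611 → round up to 18 risers.
Each riser is 3258/18 = 181 mm (≤ 185 mm).
Tread T = 639 − 2 × 181 = 277 mm (≥ 246 mm).
Treads = 18 − 1 = 17; going = 17 × 277 = 4709 mm.
Add landings: 4709 + 1134 + 1403 = 7246 mm.

7246 mm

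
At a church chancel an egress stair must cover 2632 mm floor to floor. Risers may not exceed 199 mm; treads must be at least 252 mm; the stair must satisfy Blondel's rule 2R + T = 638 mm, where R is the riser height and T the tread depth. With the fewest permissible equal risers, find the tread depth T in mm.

2632 / 199 = 13.226 → round up to 14 risers.
Each riser is 2632/14 = 188 mm (≤ 199 mm).
T = 638 − 2·188 = 262 mm, which satisfies the 252 mm minimum.

262 mm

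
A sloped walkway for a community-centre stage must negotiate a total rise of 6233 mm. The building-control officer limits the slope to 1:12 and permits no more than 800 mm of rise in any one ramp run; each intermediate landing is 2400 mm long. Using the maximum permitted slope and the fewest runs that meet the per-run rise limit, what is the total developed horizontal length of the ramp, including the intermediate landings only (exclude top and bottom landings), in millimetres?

91596 mm

6233 / 800 = 7.79, so 8 ramp runs are needed. That means 7 intermediate landings.
Horizontal run for 6233 mm of rise at 1:12 is 6233 × 12 = 74796 mm.
7 intermediate landings contribute 7 × 2400 = 16800 mm.
Total developed length = 74796 + 16800 = 91596 mm.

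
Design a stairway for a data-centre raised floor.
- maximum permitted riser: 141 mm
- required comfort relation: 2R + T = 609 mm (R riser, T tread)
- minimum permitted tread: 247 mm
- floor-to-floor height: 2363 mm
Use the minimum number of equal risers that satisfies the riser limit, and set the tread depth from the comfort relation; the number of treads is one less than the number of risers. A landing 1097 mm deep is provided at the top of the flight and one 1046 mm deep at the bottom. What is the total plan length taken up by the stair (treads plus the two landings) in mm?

7439 mm

2363 / 141 = 16.76, so 17 risers are needed.
R = 2363 ÷ 17 = 139 mm.
From 2R + T = 609: T = 609 − 278 = 331 mm.
17 risers give 16 treads; going = 16 × 331 = 5296 mm.
Enclosure = 5296 + 1097 + 1046 = 7439 mm.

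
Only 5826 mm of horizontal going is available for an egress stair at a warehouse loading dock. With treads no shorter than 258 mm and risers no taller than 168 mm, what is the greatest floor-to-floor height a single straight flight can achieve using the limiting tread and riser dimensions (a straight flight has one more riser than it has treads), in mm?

Treads that fit: ⌊5826 / 258⌋ = 22.
Risers = treads + 1 = 23.
Maximum height = 23 × 168 = 3864 mm.

3864 mm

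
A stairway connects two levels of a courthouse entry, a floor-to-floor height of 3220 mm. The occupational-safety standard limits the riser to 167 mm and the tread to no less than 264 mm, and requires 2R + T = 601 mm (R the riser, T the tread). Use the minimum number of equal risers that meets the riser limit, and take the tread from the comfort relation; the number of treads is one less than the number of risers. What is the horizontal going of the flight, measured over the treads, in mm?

5301 mm

3220 / 167 = 19.281 → round up to 20 risers.
Each riser is 3220/20 = 161 mm (≤ 167 mm).
From 2R + T = 601: T = 601 − 322 = 279 mm.
Going = (20 − 1) × 279 = 5301 mm.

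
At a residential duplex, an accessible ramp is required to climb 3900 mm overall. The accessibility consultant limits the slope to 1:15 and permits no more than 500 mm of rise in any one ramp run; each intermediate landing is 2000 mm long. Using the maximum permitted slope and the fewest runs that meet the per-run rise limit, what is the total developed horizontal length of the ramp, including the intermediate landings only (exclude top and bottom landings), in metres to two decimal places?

⌈3900/500⌉ = 8 ramp runs. That means 7 intermediate landings.
Horizontal run for 3900 mm of rise at 1:15 is 3900 × 15 = 58500 mm.
Intermediate landings: 7 × 2000 = 14000 mm.
Total developed length = 58500 + 14000 = 72500 mm.
= 72.50 m.

72.50 m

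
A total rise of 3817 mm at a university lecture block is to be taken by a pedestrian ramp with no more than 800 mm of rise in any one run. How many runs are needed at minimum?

5 runs

At most 800 each: 3817/800 = 4.77, giving 5 ramp runs.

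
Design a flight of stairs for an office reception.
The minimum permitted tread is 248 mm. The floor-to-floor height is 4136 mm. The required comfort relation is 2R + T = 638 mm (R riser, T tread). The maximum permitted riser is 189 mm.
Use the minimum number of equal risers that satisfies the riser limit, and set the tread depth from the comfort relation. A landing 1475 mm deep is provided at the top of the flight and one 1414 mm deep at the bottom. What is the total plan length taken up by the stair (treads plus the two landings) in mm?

4136 / 189 = 21.884 → round up to 22 risers.
Riser R = 4136 / 22 = 188 mm, within the 189 mm limit.
Tread T = 638 − 2 × 188 = 262 mm (≥ 248 mm).
Treads = 22 − 1 = 21; going = 21 × 262 = 5502 mm.
Add landings: 5502 + 1475 + 1414 = 8391 mm.

8391 mm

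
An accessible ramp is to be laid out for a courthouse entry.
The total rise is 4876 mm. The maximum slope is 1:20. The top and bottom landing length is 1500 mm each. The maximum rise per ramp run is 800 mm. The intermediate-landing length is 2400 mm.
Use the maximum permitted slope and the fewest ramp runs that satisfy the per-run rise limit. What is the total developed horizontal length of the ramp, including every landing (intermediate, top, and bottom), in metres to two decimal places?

114.92 m

4876 / 800 = 6.09, so 7 ramp runs are needed. That means 6 intermediate landings.
Ramp run (horizontal) at 1:20: 4876 × 20 = 97520 mm.
Intermediate landings: 6 × 2400 = 14400 mm.
Top and bottom landings: 2 × 1500 = 3000 mm.
Total = 97520 + 14400 + 3000 = 114920 mm.
= 114.92 m.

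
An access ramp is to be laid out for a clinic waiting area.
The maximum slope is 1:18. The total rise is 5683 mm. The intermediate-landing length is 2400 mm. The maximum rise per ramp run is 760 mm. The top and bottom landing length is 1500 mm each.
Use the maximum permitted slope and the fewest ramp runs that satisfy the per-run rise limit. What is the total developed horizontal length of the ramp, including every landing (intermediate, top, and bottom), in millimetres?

5683 / 760 = 7.48, so 8 ramp runs are needed. That means 7 intermediate landings.
Horizontal run for 5683 mm of rise at 1:18 is 5683 × 18 = 102294 mm.
7 intermediate landings contribute 7 × 2400 = 16800 mm.
Top and bottom landings: 2 × 1500 = 3000 mm.
Total = 102294 + 16800 + 3000 = 122094 mm.

122094 mm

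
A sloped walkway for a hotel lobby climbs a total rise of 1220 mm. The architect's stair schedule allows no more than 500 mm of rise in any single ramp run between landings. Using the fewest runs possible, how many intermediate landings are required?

1220 / 500 = 2.44, so 3 ramp runs are needed.
3 runs are separated by 2 intermediate landings.

2 intermediate landings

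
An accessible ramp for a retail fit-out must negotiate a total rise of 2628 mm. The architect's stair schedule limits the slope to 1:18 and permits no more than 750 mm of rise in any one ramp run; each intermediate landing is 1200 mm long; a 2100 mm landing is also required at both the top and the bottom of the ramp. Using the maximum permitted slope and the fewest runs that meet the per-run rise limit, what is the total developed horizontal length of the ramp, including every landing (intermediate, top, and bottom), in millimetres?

⌈2628/750⌉ = 4 ramp runs. That means 3 intermediate landings.
Ramp run (horizontal) at 1:18: 2628 × 18 = 47304 mm.
3 intermediate landings contribute 3 × 1200 = 3600 mm.
Top and bottom landings: 2 × 2100 = 4200 mm.
Total = 47304 + 3600 + 4200 = 55104 mm.

55104 mm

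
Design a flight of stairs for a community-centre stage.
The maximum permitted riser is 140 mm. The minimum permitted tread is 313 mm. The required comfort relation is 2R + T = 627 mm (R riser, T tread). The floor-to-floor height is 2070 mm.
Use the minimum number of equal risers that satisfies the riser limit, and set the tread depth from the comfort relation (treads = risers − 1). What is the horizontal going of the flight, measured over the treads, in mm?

2070 / 140 = 14.786 → round up to 15 risers.
R = 2070 ÷ 15 = 138 mm.
From 2R + T = 627: T = 627 − 276 = 351 mm.
Treads = 15 − 1 = 14; going = 14 × 351 = 4914 mm.

4914 mm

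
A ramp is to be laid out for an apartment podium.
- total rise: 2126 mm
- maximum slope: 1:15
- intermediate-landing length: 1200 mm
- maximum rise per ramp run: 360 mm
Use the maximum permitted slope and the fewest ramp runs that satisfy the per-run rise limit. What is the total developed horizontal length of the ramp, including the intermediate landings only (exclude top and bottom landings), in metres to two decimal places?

37.89 m

2126 / 360 = 5.91, so 6 ramp runs are needed. That means 5 intermediate landings.
Ramp run (horizontal) at 1:15: 2126 × 15 = 31890 mm.
Intermediate landings: 5 × 1200 = 6000 mm.
Total developed length = 31890 + 6000 = 37890 mm.
= 37.89 m.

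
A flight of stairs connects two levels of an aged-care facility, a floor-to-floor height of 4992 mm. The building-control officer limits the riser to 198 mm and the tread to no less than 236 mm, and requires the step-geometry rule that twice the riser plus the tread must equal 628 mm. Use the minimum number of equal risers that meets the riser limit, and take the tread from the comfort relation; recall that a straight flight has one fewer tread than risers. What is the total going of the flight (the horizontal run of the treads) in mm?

At most 198 each: 4992/198 = 25.21, giving 26 risers.
R = 4992 ÷ 26 = 192 mm.
T = 628 − 2·192 = 244 mm, which satisfies the 236 mm minimum.
26 risers give 25 treads; going = 25 × 244 = 6100 mm.

6100 mm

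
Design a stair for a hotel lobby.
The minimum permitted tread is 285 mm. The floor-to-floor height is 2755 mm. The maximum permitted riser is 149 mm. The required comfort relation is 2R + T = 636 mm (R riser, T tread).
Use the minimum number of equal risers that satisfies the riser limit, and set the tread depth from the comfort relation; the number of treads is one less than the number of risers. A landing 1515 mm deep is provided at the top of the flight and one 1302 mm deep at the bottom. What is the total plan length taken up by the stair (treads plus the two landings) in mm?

At most 149 each: 2755/149 = 18.49, giving 19 risers.
Each riser is 2755/19 = 145 mm (≤ 149 mm).
Tread T = 636 − 2 × 145 = 346 mm (≥ 285 mm).
Going = (19 − 1) × 346 = 6228 mm.
Add landings: 6228 + 1515 + 1302 = 9045 mm.

9045 mm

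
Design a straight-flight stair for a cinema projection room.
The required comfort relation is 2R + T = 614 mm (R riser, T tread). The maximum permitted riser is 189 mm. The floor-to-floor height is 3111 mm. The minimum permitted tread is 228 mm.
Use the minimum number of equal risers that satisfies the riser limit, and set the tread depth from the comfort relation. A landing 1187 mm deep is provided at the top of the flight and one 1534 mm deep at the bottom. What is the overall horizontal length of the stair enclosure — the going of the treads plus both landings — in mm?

At most 189 each: 3111/189 = 16.46, giving 17 risers.
R = 3111 ÷ 17 = 183 mm.
Tread T = 614 − 2 × 183 = 248 mm (≥ 228 mm).
Going = (17 − 1) × 248 = 3968 mm.
Enclosure = 3968 + 1187 + 1534 = 6689 mm.

6689 mm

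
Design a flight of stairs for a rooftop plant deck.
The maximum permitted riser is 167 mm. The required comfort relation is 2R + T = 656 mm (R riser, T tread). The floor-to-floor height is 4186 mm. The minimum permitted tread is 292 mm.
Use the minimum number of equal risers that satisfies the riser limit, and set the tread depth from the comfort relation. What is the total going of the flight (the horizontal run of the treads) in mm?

⌈4186/167⌉ = 26 risers.
Each riser is 4186/26 = 161 mm (≤ 167 mm).
Tread T = 656 − 2 × 161 = 334 mm (≥ 292 mm).
Going = (26 − 1) × 334 = 8350 mm.

8350 mm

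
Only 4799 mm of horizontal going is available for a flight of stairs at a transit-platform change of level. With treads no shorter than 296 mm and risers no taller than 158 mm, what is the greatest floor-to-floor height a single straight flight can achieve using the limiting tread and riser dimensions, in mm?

Treads that fit: ⌊4799 / 296⌋ = 16.
Risers = treads + 1 = 17.
Maximum height = 17 × 158 = 2686 mm.

2686 mm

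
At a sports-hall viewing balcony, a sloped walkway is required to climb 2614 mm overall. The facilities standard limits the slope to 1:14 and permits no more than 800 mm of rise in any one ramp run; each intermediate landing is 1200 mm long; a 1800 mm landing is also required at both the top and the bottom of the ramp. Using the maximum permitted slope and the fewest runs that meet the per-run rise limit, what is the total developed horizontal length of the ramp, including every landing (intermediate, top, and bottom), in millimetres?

43796 mm

At most 800 each: 2614/800 = 3.27, giving 4 ramp runs. That means 3 intermediate landings.
Horizontal run for 2614 mm of rise at 1:14 is 2614 × 14 = 36596 mm.
3 intermediate landings contribute 3 × 1200 = 3600 mm.
Top and bottom landings: 2 × 1800 = 3600 mm.
Total = 36596 + 3600 + 3600 = 43796 mm.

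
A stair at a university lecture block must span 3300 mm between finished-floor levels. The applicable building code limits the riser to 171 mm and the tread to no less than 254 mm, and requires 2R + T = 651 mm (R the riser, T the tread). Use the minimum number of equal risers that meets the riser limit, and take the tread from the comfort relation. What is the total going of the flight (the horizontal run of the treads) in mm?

At most 171 each: 3300/171 = 19.30, giving 20 risers.
R = 3300 ÷ 20 = 165 mm.
From 2R + T = 651: T = 651 − 330 = 321 mm.
Treads = 20 − 1 = 19; going = 19 × 321 = 6099 mm.

6099 mm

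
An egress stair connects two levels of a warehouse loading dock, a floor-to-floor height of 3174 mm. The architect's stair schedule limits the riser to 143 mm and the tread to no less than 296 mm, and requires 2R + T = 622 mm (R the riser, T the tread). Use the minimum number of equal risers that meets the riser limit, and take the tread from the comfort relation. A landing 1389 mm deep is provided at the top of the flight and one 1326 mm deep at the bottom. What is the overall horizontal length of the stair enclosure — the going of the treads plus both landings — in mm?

At most 143 each: 3174/143 = 22.20, giving 23 risers.
Each riser is 3174/23 = 138 mm (≤ 143 mm).
T = 622 − 2·138 = 346 mm, which satisfies the 296 mm minimum.
Treads = 23 − 1 = 22; going = 22 × 346 = 7612 mm.
Enclosure = 7612 + 1389 + 1326 = 10327 mm.

10327 mm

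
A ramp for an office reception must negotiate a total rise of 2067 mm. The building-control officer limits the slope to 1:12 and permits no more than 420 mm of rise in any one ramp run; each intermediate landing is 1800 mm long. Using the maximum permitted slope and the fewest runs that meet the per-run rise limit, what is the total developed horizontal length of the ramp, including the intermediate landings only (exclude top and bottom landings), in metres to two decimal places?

At most 420 each: 2067/420 = 4.92, giving 5 ramp runs. That means 4 intermediate landings.
Horizontal run for 2067 mm of rise at 1:12 is 2067 × 12 = 24804 mm.
Intermediate landings: 4 × 1800 = 7200 mm.
Total developed length = 24804 + 7200 = 32004 mm.
= 32.00 m.

32.00 m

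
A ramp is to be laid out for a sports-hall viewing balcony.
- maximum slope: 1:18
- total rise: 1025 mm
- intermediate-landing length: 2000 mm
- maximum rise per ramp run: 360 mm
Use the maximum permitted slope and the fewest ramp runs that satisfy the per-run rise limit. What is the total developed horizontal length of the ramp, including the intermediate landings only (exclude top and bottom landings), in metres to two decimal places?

22.45 m

⌈1025/360⌉ = 3 ramp runs. That means 2 intermediate landings.
Horizontal run for 1025 mm of rise at 1:18 is 1025 × 18 = 18450 mm.
Intermediate landings: 2 × 2000 = 4000 mm.
Developed length = 18450 + 4000 = 22450 mm.
= 22.45 m.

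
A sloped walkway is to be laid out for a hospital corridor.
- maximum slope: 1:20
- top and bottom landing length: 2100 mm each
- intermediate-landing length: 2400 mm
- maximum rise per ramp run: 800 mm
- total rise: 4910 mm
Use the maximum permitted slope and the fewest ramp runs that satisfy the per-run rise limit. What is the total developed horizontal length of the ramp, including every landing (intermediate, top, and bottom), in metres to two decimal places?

4910 / 800 = 6.138 → round up to 7 ramp runs. That means 6 intermediate landings.
Horizontal run for 4910 mm of rise at 1:20 is 4910 × 20 = 98200 mm.
Intermediate landings: 6 × 2400 = 14400 mm.
Top and bottom landings: 2 × 2100 = 4200 mm.
Total = 98200 + 14400 + 4200 = 116800 mm.
= 116.80 m.

116.80 m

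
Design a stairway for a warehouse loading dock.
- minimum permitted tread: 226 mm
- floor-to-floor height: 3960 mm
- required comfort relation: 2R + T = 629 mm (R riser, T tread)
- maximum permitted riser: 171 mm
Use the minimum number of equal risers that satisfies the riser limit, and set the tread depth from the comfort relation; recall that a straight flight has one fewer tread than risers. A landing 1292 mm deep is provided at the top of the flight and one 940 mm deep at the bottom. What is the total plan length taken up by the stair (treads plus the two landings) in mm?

9109 mm

3960 / 171 = 23.158 → round up to 24 risers.
R = 3960 ÷ 24 = 165 mm.
Tread T = 629 − 2 × 165 = 299 mm (≥ 226 mm).
24 risers give 23 treads; going = 23 × 299 = 6877 mm.
Add landings: 6877 + 1292 + 940 = 9109 mm.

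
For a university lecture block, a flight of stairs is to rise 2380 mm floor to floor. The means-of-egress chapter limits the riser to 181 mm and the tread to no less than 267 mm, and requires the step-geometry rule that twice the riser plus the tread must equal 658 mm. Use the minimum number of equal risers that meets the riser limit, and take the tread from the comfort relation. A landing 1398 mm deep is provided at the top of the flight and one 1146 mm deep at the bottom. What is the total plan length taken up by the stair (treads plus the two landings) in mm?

6678 mm

At most 181 each: 2380/181 = 13.15, giving 14 risers.
Each riser is 2380/14 = 170 mm (≤ 181 mm).
From 2R + T = 658: T = 658 − 340 = 318 mm.
14 risers give 13 treads; going = 13 × 318 = 4134 mm.
Enclosure = 4134 + 1398 + 1146 = 6678 mm.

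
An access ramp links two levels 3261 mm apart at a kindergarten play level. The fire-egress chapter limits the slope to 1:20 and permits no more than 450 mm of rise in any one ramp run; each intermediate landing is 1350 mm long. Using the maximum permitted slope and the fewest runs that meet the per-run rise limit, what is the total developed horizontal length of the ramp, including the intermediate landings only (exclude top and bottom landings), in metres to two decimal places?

At most 450 each: 3261/450 = 7.25, giving 8 ramp runs. That means 7 intermediate landings.
Horizontal run for 3261 mm of rise at 1:20 is 3261 × 20 = 65220 mm.
7 intermediate landings contribute 7 × 1350 = 9450 mm.
Total developed length = 65220 + 9450 = 74670 mm.
= 74.67 m.

74.67 m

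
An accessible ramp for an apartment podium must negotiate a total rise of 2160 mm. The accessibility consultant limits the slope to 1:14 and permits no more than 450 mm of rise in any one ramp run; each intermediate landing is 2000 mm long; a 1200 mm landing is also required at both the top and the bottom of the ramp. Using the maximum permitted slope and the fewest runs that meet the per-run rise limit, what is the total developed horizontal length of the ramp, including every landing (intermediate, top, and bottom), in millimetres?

2160 / 450 = 4.80, so 5 ramp runs are needed. That means 4 intermediate landings.
Ramp run (horizontal) at 1:14: 2160 × 14 = 30240 mm.
4 intermediate landings contribute 4 × 2000 = 8000 mm.
Top and bottom landings: 2 × 1200 = 2400 mm.
Total = 30240 + 8000 + 2400 = 40640 mm.

40640 mm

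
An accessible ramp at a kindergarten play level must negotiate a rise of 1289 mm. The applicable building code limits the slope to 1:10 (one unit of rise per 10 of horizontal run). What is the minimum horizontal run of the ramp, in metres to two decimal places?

Run = rise × 10 = 1289 × 10 = 12890 mm.
12890 mm = 12.89 m.

12.89 m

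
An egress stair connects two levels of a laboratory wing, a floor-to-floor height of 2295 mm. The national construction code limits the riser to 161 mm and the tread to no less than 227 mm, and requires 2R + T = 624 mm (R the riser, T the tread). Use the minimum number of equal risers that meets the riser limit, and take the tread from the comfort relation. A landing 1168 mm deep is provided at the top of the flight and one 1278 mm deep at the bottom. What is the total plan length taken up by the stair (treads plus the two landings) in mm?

2295 / 161 = 14.25, so 15 risers are needed.
Riser R = 2295 / 15 = 153 mm, within the 161 mm limit.
From 2R + T = 624: T = 624 − 306 = 318 mm.
Treads = 15 − 1 = 14; going = 14 × 318 = 4452 mm.
Enclosure = 4452 + 1168 + 1278 = 6898 mm.

6898 mm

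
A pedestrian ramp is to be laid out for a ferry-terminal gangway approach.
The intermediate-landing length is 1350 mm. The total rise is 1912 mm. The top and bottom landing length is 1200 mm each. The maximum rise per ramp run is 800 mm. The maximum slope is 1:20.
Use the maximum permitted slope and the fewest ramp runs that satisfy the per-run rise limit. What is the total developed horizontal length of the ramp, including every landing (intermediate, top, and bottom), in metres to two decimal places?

43.34 m

At most 800 each: 1912/800 = 2.39, giving 3 ramp runs. That means 2 intermediate landings.
Horizontal run for 1912 mm of rise at 1:20 is 1912 × 20 = 38240 mm.
2 intermediate landings contribute 2 × 1350 = 2700 mm.
Top and bottom landings: 2 × 1200 = 2400 mm.
Total = 38240 + 2700 + 2400 = 43340 mm.
= 43.34 m.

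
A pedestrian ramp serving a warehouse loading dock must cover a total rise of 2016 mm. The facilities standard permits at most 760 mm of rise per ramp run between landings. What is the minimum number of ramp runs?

3 runs

2016 / 760 = 2.653 → round up to 3 ramp runs.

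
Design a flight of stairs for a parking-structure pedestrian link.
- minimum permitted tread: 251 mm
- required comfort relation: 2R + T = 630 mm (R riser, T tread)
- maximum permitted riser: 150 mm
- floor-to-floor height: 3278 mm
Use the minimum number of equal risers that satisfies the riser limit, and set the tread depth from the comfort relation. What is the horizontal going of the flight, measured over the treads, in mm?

6972 mm

3278 / 150 = 21.85, so 22 risers are needed.
Riser R = 3278 / 22 = 149 mm, within the 150 mm limit.
Tread T = 630 − 2 × 149 = 332 mm (≥ 251 mm).
Treads = 22 − 1 = 21; going = 21 × 332 = 6972 mm.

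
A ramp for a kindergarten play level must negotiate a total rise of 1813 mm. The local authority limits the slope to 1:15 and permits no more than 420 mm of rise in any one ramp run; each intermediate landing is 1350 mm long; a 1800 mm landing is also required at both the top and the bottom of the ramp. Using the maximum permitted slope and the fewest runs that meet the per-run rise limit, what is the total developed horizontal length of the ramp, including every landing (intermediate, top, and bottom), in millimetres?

36195 mm

1813 / 420 = 4.32, so 5 ramp runs are needed. That means 4 intermediate landings.
Horizontal run for 1813 mm of rise at 1:15 is 1813 × 15 = 27195 mm.
4 intermediate landings contribute 4 × 1350 = 5400 mm.
Top and bottom landings: 2 × 1800 = 3600 mm.
Total = 27195 + 5400 + 3600 = 36195 mm.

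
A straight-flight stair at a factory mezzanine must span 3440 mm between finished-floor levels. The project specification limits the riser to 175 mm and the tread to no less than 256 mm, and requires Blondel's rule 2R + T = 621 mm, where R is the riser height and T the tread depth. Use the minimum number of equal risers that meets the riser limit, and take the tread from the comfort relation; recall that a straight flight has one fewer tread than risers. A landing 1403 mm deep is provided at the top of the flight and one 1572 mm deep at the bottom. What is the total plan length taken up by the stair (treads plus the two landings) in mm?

⌈3440/175⌉ = 20 risers.
R = 3440 ÷ 20 = 172 mm.
From 2R + T = 621: T = 621 − 344 = 277 mm.
Going = (20 − 1) × 277 = 5263 mm.
Add landings: 5263 + 1403 + 1572 = 8238 mm.

8238 mm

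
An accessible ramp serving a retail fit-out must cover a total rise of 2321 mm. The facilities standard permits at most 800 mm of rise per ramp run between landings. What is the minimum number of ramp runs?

At most 800 each: 2321/800 = 2.90, giving 3 ramp runs.

3 runs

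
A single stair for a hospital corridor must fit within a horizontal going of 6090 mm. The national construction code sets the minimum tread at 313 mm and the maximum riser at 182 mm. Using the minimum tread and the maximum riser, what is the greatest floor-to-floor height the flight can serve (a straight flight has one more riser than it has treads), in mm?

6090 / 313 = 19.46, so 19 treads fit.
Risers = treads + 1 = 20.
Maximum height = 20 × 182 = 3640 mm.

3640 mm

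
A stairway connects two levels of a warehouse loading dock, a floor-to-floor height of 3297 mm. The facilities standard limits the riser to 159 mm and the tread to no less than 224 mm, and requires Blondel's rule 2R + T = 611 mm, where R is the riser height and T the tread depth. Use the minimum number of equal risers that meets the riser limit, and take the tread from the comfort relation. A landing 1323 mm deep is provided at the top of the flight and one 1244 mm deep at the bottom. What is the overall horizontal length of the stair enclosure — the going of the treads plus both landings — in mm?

At most 159 each: 3297/159 = 20.74, giving 21 risers.
R = 3297 ÷ 21 = 157 mm.
From 2R + T = 611: T = 611 − 314 = 297 mm.
Going = (21 − 1) × 297 = 5940 mm.
Enclosure = 5940 + 1323 + 1244 = 8507 mm.

8507 mm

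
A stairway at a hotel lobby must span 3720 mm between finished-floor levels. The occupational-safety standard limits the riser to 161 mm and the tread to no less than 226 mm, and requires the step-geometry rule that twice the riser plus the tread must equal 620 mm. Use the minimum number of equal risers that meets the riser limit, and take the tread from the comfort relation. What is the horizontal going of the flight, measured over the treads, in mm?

At most 161 each: 3720/161 = 23.11, giving 24 risers.
Riser R = 3720 / 24 = 155 mm, within the 161 mm limit.
From 2R + T = 620: T = 620 − 310 = 310 mm.
24 risers give 23 treads; going = 23 × 310 = 7130 mm.

7130 mm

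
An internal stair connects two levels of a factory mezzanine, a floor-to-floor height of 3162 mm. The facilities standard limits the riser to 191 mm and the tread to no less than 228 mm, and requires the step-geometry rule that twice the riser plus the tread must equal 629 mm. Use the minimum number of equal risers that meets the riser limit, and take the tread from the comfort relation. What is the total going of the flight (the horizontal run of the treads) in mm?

4112 mm

3162 / 191 = 16.555 → round up to 17 risers.
Riser R = 3162 / 17 = 186 mm, within the 191 mm limit.
From 2R + T = 629: T = 629 − 372 = 257 mm.
Treads = 17 − 1 = 16; going = 16 × 257 = 4112 mm.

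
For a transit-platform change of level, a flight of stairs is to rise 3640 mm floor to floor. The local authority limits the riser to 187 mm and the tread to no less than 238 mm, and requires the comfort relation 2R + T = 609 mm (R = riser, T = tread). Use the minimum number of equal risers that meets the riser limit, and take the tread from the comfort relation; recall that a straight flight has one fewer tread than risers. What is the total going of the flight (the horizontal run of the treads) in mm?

3640 / 187 = 19.47, so 20 risers are needed.
Each riser is 3640/20 = 182 mm (≤ 187 mm).
Tread T = 609 − 2 × 182 = 245 mm (≥ 238 mm).
Treads = 20 − 1 = 19; going = 19 × 245 = 4655 mm.

4655 mm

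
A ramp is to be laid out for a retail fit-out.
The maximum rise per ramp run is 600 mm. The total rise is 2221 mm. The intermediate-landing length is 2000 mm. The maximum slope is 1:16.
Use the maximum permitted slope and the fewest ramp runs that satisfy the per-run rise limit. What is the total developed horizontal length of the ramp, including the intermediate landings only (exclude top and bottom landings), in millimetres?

41536 mm

At most 600 each: 2221/600 = 3.70, giving 4 ramp runs. That means 3 intermediate landings.
Horizontal run for 2221 mm of rise at 1:16 is 2221 × 16 = 35536 mm.
3 intermediate landings contribute 3 × 2000 = 6000 mm.
Total developed length = 35536 + 6000 = 41536 mm.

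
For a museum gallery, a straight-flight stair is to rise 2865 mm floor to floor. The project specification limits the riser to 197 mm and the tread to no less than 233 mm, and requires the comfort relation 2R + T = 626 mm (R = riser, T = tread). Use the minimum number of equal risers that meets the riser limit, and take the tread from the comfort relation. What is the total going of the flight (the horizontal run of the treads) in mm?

2865 / 197 = 14.543 → round up to 15 risers.
Riser R = 2865 / 15 = 191 mm, within the 197 mm limit.
From 2R + T = 626: T = 626 − 382 = 244 mm.
Treads = 15 − 1 = 14; going = 14 × 244 = 3416 mm.

3416 mm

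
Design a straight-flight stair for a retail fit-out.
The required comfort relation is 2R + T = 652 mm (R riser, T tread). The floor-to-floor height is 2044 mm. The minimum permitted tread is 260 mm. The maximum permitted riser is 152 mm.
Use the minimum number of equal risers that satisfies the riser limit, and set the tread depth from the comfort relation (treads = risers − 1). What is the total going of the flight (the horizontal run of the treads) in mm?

4680 mm

2044 / 152 = 13.45, so 14 risers are needed.
Riser R = 2044 / 14 = 146 mm, within the 152 mm limit.
Tread T = 652 − 2 × 146 = 360 mm (≥ 260 mm).
Going = (14 − 1) × 360 = 4680 mm.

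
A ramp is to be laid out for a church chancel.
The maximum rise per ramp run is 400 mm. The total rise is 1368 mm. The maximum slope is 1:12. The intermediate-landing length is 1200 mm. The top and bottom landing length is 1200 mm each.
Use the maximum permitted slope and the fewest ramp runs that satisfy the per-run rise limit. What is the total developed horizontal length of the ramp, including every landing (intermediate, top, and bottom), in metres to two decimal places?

22.42 m

1368 / 400 = 3.420 → round up to 4 ramp runs. That means 3 intermediate landings.
Ramp run (horizontal) at 1:12: 1368 × 12 = 16416 mm.
Intermediate landings: 3 × 1200 = 3600 mm.
Top and bottom landings: 2 × 1200 = 2400 mm.
Total = 16416 + 3600 + 2400 = 22416 mm.
= 22.42 m.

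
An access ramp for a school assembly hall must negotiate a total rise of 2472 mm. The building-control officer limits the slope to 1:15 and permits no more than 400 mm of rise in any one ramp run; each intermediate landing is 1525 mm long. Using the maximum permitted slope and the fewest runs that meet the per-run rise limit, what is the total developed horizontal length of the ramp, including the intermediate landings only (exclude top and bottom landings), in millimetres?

46230 mm

At most 400 each: 2472/400 = 6.18, giving 7 ramp runs. That means 6 intermediate landings.
Ramp run (horizontal) at 1:15: 2472 × 15 = 37080 mm.
6 intermediate landings contribute 6 × 1525 = 9150 mm.
Developed length = 37080 + 9150 = 46230 mm.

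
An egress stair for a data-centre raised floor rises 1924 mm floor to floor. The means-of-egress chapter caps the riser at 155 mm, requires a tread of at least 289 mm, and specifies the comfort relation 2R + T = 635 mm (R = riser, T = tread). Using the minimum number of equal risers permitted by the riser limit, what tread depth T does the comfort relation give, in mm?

⌈1924/155⌉ = 13 risers.
R = 1924 ÷ 13 = 148 mm.
T = 635 − 2·148 = 339 mm, which satisfies the 289 mm minimum.

339 mm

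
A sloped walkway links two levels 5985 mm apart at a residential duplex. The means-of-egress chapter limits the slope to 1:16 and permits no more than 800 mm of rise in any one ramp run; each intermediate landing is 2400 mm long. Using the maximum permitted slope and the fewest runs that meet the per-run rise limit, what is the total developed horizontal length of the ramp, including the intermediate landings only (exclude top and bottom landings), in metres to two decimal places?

5985 / 800 = 7.48, so 8 ramp runs are needed. That means 7 intermediate landings.
Horizontal run for 5985 mm of rise at 1:16 is 5985 × 16 = 95760 mm.
7 intermediate landings contribute 7 × 2400 = 16800 mm.
Developed length = 95760 + 16800 = 112560 mm.
= 112.56 m.

112.56 m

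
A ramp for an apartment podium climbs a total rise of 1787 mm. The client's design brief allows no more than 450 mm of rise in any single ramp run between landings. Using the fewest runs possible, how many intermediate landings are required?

1787 / 450 = 3.971 → round up to 4 ramp runs.
4 runs are separated by 3 intermediate landings.

3 intermediate landings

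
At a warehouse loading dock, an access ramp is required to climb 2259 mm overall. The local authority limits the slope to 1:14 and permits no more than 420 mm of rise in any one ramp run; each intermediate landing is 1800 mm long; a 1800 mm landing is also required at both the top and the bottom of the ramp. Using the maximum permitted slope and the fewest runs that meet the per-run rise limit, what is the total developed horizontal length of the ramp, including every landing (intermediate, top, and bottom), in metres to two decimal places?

44.23 m

At most 420 each: 2259/420 = 5.38, giving 6 ramp runs. That means 5 intermediate landings.
Ramp run (horizontal) at 1:14: 2259 × 14 = 31626 mm.
Intermediate landings: 5 × 1800 = 9000 mm.
Top and bottom landings: 2 × 1800 = 3600 mm.
Total = 31626 + 9000 + 3600 = 44226 mm.
= 44.23 m.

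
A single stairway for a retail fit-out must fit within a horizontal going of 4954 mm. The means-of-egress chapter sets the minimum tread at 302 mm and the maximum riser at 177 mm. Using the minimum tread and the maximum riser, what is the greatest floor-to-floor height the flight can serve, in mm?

Treads that fit: ⌊4954 / 302⌋ = 16.
Risers = treads + 1 = 17.
Maximum height = 17 × 177 = 3009 mm.

3009 mm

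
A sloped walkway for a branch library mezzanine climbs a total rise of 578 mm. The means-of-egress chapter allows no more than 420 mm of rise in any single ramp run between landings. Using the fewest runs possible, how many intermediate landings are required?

1 intermediate landings

578 / 420 = 1.376 → round up to 2 ramp runs.
2 runs are separated by 1 intermediate landings.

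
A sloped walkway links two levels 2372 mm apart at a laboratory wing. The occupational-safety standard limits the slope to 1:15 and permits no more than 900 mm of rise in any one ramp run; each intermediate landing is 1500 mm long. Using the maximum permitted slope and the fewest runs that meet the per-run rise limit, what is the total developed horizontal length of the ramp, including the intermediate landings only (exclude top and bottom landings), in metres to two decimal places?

2372 / 900 = 2.64, so 3 ramp runs are needed. That means 2 intermediate landings.
Ramp run (horizontal) at 1:15: 2372 × 15 = 35580 mm.
2 intermediate landings contribute 2 × 1500 = 3000 mm.
Developed length = 35580 + 3000 = 38580 mm.
= 38.58 m.

38.58 m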